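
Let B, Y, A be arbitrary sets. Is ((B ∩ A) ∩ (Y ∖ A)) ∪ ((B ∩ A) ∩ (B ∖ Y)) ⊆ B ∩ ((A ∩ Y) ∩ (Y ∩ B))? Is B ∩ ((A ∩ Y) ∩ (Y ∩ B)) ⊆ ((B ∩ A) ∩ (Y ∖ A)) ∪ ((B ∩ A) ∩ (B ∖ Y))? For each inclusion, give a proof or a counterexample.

Forward inclusion. This inclusion fails. Take B = {1}, Y = ∅, A = {1}; then 1 ∈ ((B ∩ A) ∩ (Y ∖ A)) ∪ ((B ∩ A) ∩ (B ∖ Y)) but 1 ∉ B ∩ ((A ∩ Y) ∩ (Y ∩ B)).

Reverse inclusion. This inclusion fails. Take B = {1}, Y = {1}, A = {1}; then 1 ∈ B ∩ ((A ∩ Y) ∩ (Y ∩ B)) but 1 ∉ ((B ∩ A) ∩ (Y ∖ A)) ∪ ((B ∩ A) ∩ (B ∖ Y)).

(⊆) fails and (⊇) fails.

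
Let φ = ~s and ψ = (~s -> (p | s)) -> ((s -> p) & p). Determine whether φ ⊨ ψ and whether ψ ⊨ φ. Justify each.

Not equivalent: only (⇒) holds.

Converse. This fails. Under p = T, s = T, the left side is false but the right side is true.

Forward direction. Assume the antecedent. If p is true, the consequent reduces to true regardless of the other variables. If p is false, the antecedent forces (p = F, s = F), and the consequent holds there. Either way the consequent holds.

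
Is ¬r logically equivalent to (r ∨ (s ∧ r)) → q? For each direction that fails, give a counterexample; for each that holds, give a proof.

Only the forward direction holds.

[⇒] Assume the antecedent. If r is true, the antecedent cannot hold. If r is false, (r ∨ (s ∧ r)) → q reduces to true regardless of the other variables. Either way (r ∨ (s ∧ r)) → q holds.

[⇐] This fails. Under r = T, q = T, s = F, the left side is false but the right side is true.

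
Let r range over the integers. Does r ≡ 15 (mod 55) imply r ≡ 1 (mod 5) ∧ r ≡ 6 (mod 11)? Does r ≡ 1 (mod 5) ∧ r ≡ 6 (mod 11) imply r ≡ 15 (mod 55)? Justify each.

Forward direction. This fails: r = 15 gives 15 ≡ 15 (mod 55) but 15 ≡ 0 (mod 5), so the conjunction on the right does not hold.

Converse. This fails: r = 6 satisfies both congruences on the right (6 ≡ 1 mod 5 and 6 ≡ 6 mod 11) yet 6 ≡ 6 (mod 55), not 15.

Both directions fail.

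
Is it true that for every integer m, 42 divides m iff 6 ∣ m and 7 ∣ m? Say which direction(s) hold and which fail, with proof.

The biconditional holds.

(⇐) Suppose 6 ∣ m and 7 ∣ m. Any common multiple of 6 and 7 is a multiple of their lcm; here gcd(6, 7) = 1, so lcm(6, 7) = 6·7 = 42, so 42 ∣ m.

(⇒) If 42 ∣ m, write m = 42q. Since 42 = 7·6, m = 6·(7q), so 6 ∣ m; and since 42 = 6·7, m = 7·(6q), so 7 ∣ m.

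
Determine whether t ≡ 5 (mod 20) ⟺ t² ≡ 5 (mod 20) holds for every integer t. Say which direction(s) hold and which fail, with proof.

The forward direction holds; the converse fails.

(⟹) Suppose t ≡ 5 (mod 20). Write t = 20j + 5. Then (20j + 5)² = 400j² + 200j + 25 = 20(20j² + 10j + 1) + 5, so t² ≡ 5 (mod 20).

(⟸) This fails: take t = 15. Then 15² = 225 ≡ 5 (mod 20), yet 15 ≡ 15 (mod 20), not 5.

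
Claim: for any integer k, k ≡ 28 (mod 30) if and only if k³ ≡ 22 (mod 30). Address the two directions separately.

Equivalent; both directions hold.

Forward direction. Suppose k ≡ 28 (mod 30). Write k = 30j + 28. Then (30j + 28)³ = 27000j³ + 75600j² + 70560j + 21952 = 30(900j³ + 2520j² + 2352j + 731) + 22, so k³ ≡ 22 (mod 30).

Converse. Suppose k³ ≡ 22 (mod 30). The only residue r in {0, …, 29} with r³ ≡ 22 (mod 30) is r = 28, so k ≡ 28 (mod 30).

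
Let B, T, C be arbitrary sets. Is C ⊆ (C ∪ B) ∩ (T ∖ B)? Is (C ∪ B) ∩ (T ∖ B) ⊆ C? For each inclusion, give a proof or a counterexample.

(⊆) This inclusion fails. Take B = ∅, T = ∅, C = {1}; then 1 ∈ C but 1 ∉ (C ∪ B) ∩ (T ∖ B).

(⊇) Let x ∈ (C ∪ B) ∩ (T ∖ B). Then x ∈ T ∩ C and x ∉ B, from which x ∈ C.

Only the reverse inclusion holds.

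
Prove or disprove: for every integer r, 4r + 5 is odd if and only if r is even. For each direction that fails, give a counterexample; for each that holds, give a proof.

Not equivalent: only (⇐) holds.

[⇐] Suppose r is even. Since 4 is even, 4r is even for every r, so 4r + 5 has the same parity as 5, which is odd. Hence 4r + 5 is odd.

[⇒] This fails: take r = 7. Then 4r + 5 = 33, which is odd, yet r = 7 is odd, not even.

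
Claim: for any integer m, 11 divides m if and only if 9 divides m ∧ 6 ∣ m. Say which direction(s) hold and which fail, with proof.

[⇒] This fails: take m = 11. Certainly 11 ∣ 11, but 9 ∤ 11.

[⇐] This fails: take m = 18. Both 9 ∣ 18 and 6 ∣ 18, yet 18 is not a multiple of 11 (since 18 = 1·11 + 7), so 11 ∤ 18.

Neither direction holds.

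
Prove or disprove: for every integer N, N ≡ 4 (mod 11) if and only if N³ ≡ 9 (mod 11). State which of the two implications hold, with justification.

(⇒) Suppose N ≡ 4 (mod 11). Write N = 11j + 4. Then (11j + 4)³ = 1331j³ + 1452j² + 528j + 64 = 11(121j³ + 132j² + 48j + 5) + 9, so N³ ≡ 9 (mod 11).

(⇐) Conversely, suppose N³ ≡ 9 (mod 11). The only residue r in {0, …, 10} with r³ ≡ 9 (mod 11) is r = 4, so N ≡ 4 (mod 11).

Equivalent; both directions hold.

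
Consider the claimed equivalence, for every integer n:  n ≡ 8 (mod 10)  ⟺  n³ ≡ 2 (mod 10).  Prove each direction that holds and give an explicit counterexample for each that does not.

(⟸) For the converse, argue contrapositively. If n ≢ 8 (mod 10), then n is congruent to one of 0, 1, 2, 3, 4, 5, 6, 7, 9 modulo 10, and these give n³ ≡ 0, 1, 8, 7, 4, 5, 6, 3, 9 respectively — never 2.

(⟹) Suppose n ≡ 8 (mod 10). Write n = 10j + 8. Then (10j + 8)³ = 1000j³ + 2400j² + 1920j + 512 = 10(100j³ + 240j² + 192j + 51) + 2, so n³ ≡ 2 (mod 10).

Both directions hold; the statement is true.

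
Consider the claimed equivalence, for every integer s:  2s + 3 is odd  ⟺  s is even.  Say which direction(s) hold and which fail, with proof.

Only the reverse direction holds.

(⇒) This fails: take s = 1. Then 2s + 3 = 5, which is odd, yet s = 1 is odd, not even.

(⇐) Suppose s is even. Since 2 is even, 2s is even for every s, so 2s + 3 has the same parity as 3, which is odd. Hence 2s + 3 is odd.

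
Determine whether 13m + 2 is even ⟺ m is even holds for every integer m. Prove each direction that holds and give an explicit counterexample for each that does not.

Both implications hold.

(→) Suppose 13m + 2 is even. Since 13 is odd, 13m and m have the same parity, so 13m + 2 ≡ m + 2 (mod 2). As 2 is even, 13m + 2 is even exactly when m is even. Thus m is even.

(←) Conversely, suppose m is even; write m = 2j. Then 13m + 2 = 13·(2j) + 2 = 2·13j + 2, which is even.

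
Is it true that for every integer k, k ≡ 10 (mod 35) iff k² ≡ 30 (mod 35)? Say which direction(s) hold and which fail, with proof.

Only the forward direction holds.

Forward direction. Suppose k ≡ 10 (mod 35). Write k = 35j + 10. Then (35j + 10)² = 1225j² + 700j + 100 = 35(35j² + 20j + 2) + 30, so k² ≡ 30 (mod 35).

Converse. This fails: take k = 25. Then 25² = 625 ≡ 30 (mod 35), yet 25 ≡ 25 (mod 35), not 10.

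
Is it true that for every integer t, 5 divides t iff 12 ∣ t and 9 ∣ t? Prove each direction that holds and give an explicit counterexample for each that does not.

(⇒) fails and (⇐) fails.

[⇒] This fails: take t = 5. Certainly 5 ∣ 5, but 12 ∤ 5.

[⇐] This fails: take t = 36. Both 12 ∣ 36 and 9 ∣ 36, yet 36 is not a multiple of 5 (since 36 = 7·5 + 1), so 5 ∤ 36.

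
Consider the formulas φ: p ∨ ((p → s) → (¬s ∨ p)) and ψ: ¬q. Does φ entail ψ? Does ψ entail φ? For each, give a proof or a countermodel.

(⟹) This fails. Under p = F, q = T, s = F, the left side is true but the right side is false.

(⟸) This fails. Under p = F, q = F, s = T, the left side is false but the right side is true.

Both directions fail.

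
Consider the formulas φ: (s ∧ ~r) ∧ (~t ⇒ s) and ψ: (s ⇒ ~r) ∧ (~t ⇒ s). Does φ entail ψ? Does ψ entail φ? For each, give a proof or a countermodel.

(⟹) Assume the antecedent. If r is true, the antecedent cannot hold. If r is false, the antecedent forces (r = F, s = T, t = F) or (r = F, s = T, t = T), and (s ⇒ ~r) ∧ (~t ⇒ s) holds there. Either way (s ⇒ ~r) ∧ (~t ⇒ s) holds.

(⟸) This fails. Under r = F, s = F, t = T, the left side is false but the right side is true.

Not equivalent: only (⇒) holds.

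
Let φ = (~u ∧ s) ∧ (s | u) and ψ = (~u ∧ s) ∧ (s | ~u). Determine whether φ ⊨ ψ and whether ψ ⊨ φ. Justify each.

Both directions hold.

Forward direction. Assume the antecedent. If s is true, the antecedent forces (s = T, u = F), and (~u ∧ s) ∧ (s | ~u) holds there. If s is false, the antecedent cannot hold. Either way (~u ∧ s) ∧ (s | ~u) holds.

Converse. Assume the antecedent. If s is true, the antecedent forces (s = T, u = F), and (~u ∧ s) ∧ (s | u) holds there. If s is false, the antecedent cannot hold. Either way (~u ∧ s) ∧ (s | u) holds.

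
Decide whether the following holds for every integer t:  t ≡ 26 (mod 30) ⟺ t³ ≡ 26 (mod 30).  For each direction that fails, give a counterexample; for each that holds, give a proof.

The biconditional holds.

(→) Suppose t ≡ 26 (mod 30). Write t = 30j + 26. Then (30j + 26)³ = 27000j³ + 70200j² + 60840j + 17576 = 30(900j³ + 2340j² + 2028j + 585) + 26, so t³ ≡ 26 (mod 30).

(←) Conversely, suppose t³ ≡ 26 (mod 30). The only residue r in {0, …, 29} with r³ ≡ 26 (mod 30) is r = 26, so t ≡ 26 (mod 30).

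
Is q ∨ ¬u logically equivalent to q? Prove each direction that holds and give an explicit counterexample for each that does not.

(⇒) fails; (⇐) holds.

(⇐) Assume the antecedent. If u is true, the antecedent forces (u = T, q = T), and q ∨ ¬u holds there. If u is false, q ∨ ¬u reduces to true regardless of the other variables. Either way q ∨ ¬u holds.

(⇒) This fails. Under u = F, q = F, the left side is true but the right side is false.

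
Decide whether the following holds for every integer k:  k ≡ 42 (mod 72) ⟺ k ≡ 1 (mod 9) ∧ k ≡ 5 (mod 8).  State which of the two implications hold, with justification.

Both directions fail.

(⇒) This fails: k = 42 gives 42 ≡ 42 (mod 72) but 42 ≡ 6 (mod 9), so the conjunction on the right does not hold.

(⇐) This fails: k = 37 satisfies both congruences on the right (37 ≡ 1 mod 9 and 37 ≡ 5 mod 8) yet 37 ≡ 37 (mod 72), not 42.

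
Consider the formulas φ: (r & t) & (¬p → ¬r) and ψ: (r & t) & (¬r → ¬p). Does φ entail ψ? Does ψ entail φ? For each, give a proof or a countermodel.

Not equivalent: only (⇒) holds.

[⇒] Assume the antecedent. If p is true, the antecedent forces (p = T, t = T, r = T), and (r & t) & (¬r → ¬p) holds there. If p is false, the antecedent cannot hold. Either way (r & t) & (¬r → ¬p) holds.

[⇐] This fails. Under p = F, t = T, r = T, the left side is false but the right side is true.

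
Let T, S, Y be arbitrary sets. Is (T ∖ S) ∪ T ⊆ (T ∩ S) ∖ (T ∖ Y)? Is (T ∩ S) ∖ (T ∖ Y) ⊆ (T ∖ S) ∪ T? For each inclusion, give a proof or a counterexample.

Forward inclusion. This inclusion fails. Take T = {1}, S = ∅, Y = ∅; then 1 ∈ (T ∖ S) ∪ T but 1 ∉ (T ∩ S) ∖ (T ∖ Y).

Reverse inclusion. Let x ∈ (T ∩ S) ∖ (T ∖ Y). Then x ∈ T ∩ S ∩ Y, from which x ∈ (T ∖ S) ∪ T.

Only the reverse inclusion holds.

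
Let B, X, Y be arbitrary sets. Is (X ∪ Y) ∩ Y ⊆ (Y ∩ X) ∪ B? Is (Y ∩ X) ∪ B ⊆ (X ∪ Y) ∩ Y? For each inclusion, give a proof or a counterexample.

(⟹) This inclusion fails. Take B = ∅, X = ∅, Y = {1}; then 1 ∈ (X ∪ Y) ∩ Y but 1 ∉ (Y ∩ X) ∪ B.

(⟸) This inclusion fails. Take B = {1}, X = ∅, Y = ∅; then 1 ∈ (Y ∩ X) ∪ B but 1 ∉ (X ∪ Y) ∩ Y.

Neither inclusion holds.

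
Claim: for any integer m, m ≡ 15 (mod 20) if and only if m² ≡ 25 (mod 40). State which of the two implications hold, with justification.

[⇒] Suppose m ≡ 15 (mod 20). Working modulo 40, m ∈ {15, 35}; for each such r, r² ≡ 25 (mod 40).

[⇐] This fails: take m = 5. Then 5² = 25 ≡ 25 (mod 40), yet 5 ≡ 5 (mod 20), not 15.

Only the forward implication holds.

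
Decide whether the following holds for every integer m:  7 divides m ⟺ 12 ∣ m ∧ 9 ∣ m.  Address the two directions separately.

(→) This fails: take m = 7. Certainly 7 ∣ 7, but 12 ∤ 7.

(←) This fails: take m = 36. Both 12 ∣ 36 and 9 ∣ 36, yet 36 is not a multiple of 7 (since 36 = 5·7 + 1), so 7 ∤ 36.

Neither direction holds.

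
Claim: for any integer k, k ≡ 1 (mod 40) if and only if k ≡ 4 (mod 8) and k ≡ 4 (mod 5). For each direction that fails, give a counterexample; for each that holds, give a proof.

Neither implication holds.

[⇒] This fails: k = 1 gives 1 ≡ 1 (mod 40) but 1 ≡ 1 (mod 8), so the conjunction on the right does not hold.

[⇐] This fails: k = 4 satisfies both congruences on the right (4 ≡ 4 mod 8 and 4 ≡ 4 mod 5) yet 4 ≡ 4 (mod 40), not 1.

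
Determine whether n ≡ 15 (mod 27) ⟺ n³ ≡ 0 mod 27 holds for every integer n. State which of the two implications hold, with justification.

Converse. This fails: take n = 0. Then 0³ = 0 ≡ 0 (mod 27), yet 0 ≡ 0 (mod 27), not 15.

Forward direction. Suppose n ≡ 15 (mod 27). Write n = 27j + 15. Then (27j + 15)³ = 19683j³ + 32805j² + 18225j + 3375 = 27(729j³ + 1215j² + 675j + 125) + 0, so n³ ≡ 0 (mod 27).

(⇒) holds; (⇐) fails.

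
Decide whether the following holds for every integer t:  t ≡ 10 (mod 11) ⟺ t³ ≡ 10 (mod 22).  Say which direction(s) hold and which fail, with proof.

Only the converse holds.

[⇐] The residues r modulo 22 with r³ ≡ 10 (mod 22) are exactly {10}, and each is ≡ 10 (mod 11).

[⇒] This fails: take t = 21. Then 21 ≡ 10 (mod 11), but 21³ = 9261 ≡ 21 (mod 22), not 10.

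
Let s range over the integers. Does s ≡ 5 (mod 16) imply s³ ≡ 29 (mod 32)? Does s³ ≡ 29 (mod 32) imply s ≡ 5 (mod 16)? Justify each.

(⇒) fails; (⇐) holds.

(⇒) This fails: take s = 21. Then 21 ≡ 5 (mod 16), but 21³ = 9261 ≡ 13 (mod 32), not 29.

(⇐) Conversely, the residues r modulo 32 with r³ ≡ 29 (mod 32) are exactly {5}, and each is ≡ 5 (mod 16).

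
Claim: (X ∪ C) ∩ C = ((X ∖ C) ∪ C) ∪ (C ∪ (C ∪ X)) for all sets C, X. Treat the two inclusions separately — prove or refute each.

(⟸) This inclusion fails. Take C = ∅, X = {1}; then 1 ∈ ((X ∖ C) ∪ C) ∪ (C ∪ (C ∪ X)) but 1 ∉ (X ∪ C) ∩ C.

(⟹) Let x ∈ (X ∪ C) ∩ C. Then either x ∈ C and x ∉ X; or x ∈ C ∩ X. In each case x ∈ ((X ∖ C) ∪ C) ∪ (C ∪ (C ∪ X)), so (X ∪ C) ∩ C ⊆ ((X ∖ C) ∪ C) ∪ (C ∪ (C ∪ X)).

Only the forward inclusion holds.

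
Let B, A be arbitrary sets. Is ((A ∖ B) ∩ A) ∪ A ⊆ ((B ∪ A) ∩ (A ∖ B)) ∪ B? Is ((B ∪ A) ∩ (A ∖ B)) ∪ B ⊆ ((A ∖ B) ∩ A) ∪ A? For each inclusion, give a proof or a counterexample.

(⊇) This inclusion fails. Take B = {1}, A = ∅; then 1 ∈ ((B ∪ A) ∩ (A ∖ B)) ∪ B but 1 ∉ ((A ∖ B) ∩ A) ∪ A.

(⊆) Let x ∈ ((A ∖ B) ∩ A) ∪ A. Then either x ∈ A and x ∉ B; or x ∈ B ∩ A. In each case x ∈ ((B ∪ A) ∩ (A ∖ B)) ∪ B, so ((A ∖ B) ∩ A) ∪ A ⊆ ((B ∪ A) ∩ (A ∖ B)) ∪ B.

The sets are not equal: only the forward inclusion holds.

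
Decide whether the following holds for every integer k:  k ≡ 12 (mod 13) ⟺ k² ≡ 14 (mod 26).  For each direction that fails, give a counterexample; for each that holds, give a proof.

(→) This fails: take k = 25. Then 25 ≡ 12 (mod 13), but 25² = 625 ≡ 1 (mod 26), not 14.

(←) This fails: take k = 14. Then 14² = 196 ≡ 14 (mod 26), yet 14 ≡ 1 (mod 13), not 12.

Neither implication holds.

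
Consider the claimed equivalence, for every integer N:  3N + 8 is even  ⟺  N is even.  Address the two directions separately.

[⇒] Suppose 3N + 8 is even. Since 3 is odd, 3N and N have the same parity, so 3N + 8 ≡ N + 8 (mod 2). As 8 is even, 3N + 8 is even exactly when N is even. Thus N is even.

[⇐] Conversely, suppose N is even; write N = 2j. Then 3N + 8 = 3·(2j) + 8 = 2·3j + 8, which is even.

Both implications hold.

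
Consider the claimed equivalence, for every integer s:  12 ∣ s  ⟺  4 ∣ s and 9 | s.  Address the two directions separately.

(⇒) fails; (⇐) holds.

(→) This fails: take s = 12. Certainly 12 ∣ 12, but 9 ∤ 12.

(←) Suppose 4 ∣ s and 9 ∣ s. Any common multiple of 4 and 9 is a multiple of their lcm; here gcd(4, 9) = 1, so lcm(4, 9) = 4·9 = 36, so 36 ∣ s. Since 12 ∣ 36, it follows that 12 ∣ s.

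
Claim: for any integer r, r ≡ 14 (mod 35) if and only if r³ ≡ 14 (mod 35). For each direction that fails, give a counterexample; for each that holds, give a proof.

Both directions hold.

(⇐) Suppose r³ ≡ 14 (mod 35). The only residue r in {0, …, 34} with r³ ≡ 14 (mod 35) is r = 14, so r ≡ 14 (mod 35).

(⇒) Suppose r ≡ 14 (mod 35). Write r = 35j + 14. Then (35j + 14)³ = 42875j³ + 51450j² + 20580j + 2744 = 35(1225j³ + 1470j² + 588j + 78) + 14, so r³ ≡ 14 (mod 35).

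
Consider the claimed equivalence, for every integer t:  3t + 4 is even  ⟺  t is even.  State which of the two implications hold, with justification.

(⇒) Suppose 3t + 4 is even. Since 3 is odd, 3t and t have the same parity, so 3t + 4 ≡ t + 4 (mod 2). As 4 is even, 3t + 4 is even exactly when t is even. Thus t is even.

(⇐) Conversely, suppose t is even; write t = 2j. Then 3t + 4 = 3·(2j) + 4 = 2·3j + 4, which is even.

The biconditional holds.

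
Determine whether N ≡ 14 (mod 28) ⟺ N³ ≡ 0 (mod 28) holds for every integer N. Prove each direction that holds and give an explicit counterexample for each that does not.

Only the forward direction holds.

[⇒] Suppose N ≡ 14 (mod 28). Write N = 28j + 14. Then (28j + 14)³ = 21952j³ + 32928j² + 16464j + 2744 = 28(784j³ + 1176j² + 588j + 98) + 0, so N³ ≡ 0 (mod 28).

[⇐] This fails: take N = 0. Then 0³ = 0 ≡ 0 (mod 28), yet 0 ≡ 0 (mod 28), not 14.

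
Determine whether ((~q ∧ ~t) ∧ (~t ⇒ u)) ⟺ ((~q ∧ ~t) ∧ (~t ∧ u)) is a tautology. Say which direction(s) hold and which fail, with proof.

[⇐] Assume the antecedent. If q is true, the antecedent cannot hold. If q is false, the antecedent forces (q = F, u = T, t = F), and (~q ∧ ~t) ∧ (~t ⇒ u) holds there. Either way (~q ∧ ~t) ∧ (~t ⇒ u) holds.

[⇒] Assume the antecedent. If q is true, the antecedent cannot hold. If q is false, the antecedent forces (q = F, u = T, t = F), and (~q ∧ ~t) ∧ (~t ∧ u) holds there. Either way (~q ∧ ~t) ∧ (~t ∧ u) holds.

Both implications hold.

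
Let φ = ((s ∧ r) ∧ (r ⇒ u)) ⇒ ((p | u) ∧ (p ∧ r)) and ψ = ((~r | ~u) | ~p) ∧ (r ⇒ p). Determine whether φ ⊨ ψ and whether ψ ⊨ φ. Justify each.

(⇒) fails; (⇐) holds.

Forward direction. This fails. Under u = F, s = F, r = T, p = F, the left side is true but the right side is false.

Converse. Assume the antecedent. If r is true, the antecedent forces (u = F, s = F, r = T, p = T) or (u = F, s = T, r = T, p = T), and the consequent holds there. If r is false, the consequent reduces to true regardless of the other variables. Either way the consequent holds.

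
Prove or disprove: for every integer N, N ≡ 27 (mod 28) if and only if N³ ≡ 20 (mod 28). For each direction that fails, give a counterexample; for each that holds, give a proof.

(→) This fails: take N = 27. Then 27 ≡ 27 (mod 28), but 27³ = 19683 ≡ 27 (mod 28), not 20.

(←) This fails: take N = 6. Then 6³ = 216 ≡ 20 (mod 28), yet 6 ≡ 6 (mod 28), not 27.

(⇒) fails and (⇐) fails.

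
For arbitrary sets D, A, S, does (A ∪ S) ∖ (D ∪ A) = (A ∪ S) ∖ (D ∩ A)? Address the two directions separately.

The sets are not equal: only the forward inclusion holds.

(⊇) This inclusion fails. Take D = ∅, A = {1}, S = ∅; then 1 ∈ (A ∪ S) ∖ (D ∩ A) but 1 ∉ (A ∪ S) ∖ (D ∪ A).

(⊆) Let x ∈ (A ∪ S) ∖ (D ∪ A). Then x ∈ S and x ∉ D, A, from which x ∈ (A ∪ S) ∖ (D ∩ A).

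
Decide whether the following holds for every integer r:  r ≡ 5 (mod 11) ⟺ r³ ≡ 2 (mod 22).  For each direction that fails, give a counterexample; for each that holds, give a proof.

Neither implication holds.

(⇒) This fails: take r = 5. Then 5 ≡ 5 (mod 11), but 5³ = 125 ≡ 15 (mod 22), not 2.

(⇐) This fails: take r = 18. Then 18³ = 5832 ≡ 2 (mod 22), yet 18 ≡ 7 (mod 11), not 5.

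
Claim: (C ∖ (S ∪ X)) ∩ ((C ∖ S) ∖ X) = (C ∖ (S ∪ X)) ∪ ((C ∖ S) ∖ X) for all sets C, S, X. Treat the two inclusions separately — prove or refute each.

The two sets are equal.

(⊇) Let x ∈ (C ∖ (S ∪ X)) ∪ ((C ∖ S) ∖ X). Then x ∈ C and x ∉ S, X, from which x ∈ (C ∖ (S ∪ X)) ∩ ((C ∖ S) ∖ X).

(⊆) Let x ∈ (C ∖ (S ∪ X)) ∩ ((C ∖ S) ∖ X). Then x ∈ C and x ∉ S, X, from which x ∈ (C ∖ (S ∪ X)) ∪ ((C ∖ S) ∖ X).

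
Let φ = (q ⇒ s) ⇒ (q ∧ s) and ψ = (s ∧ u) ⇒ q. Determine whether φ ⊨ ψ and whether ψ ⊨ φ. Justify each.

The forward direction holds; the converse fails.

(⇒) Assume the antecedent. If s is true, the antecedent forces (s = T, q = T, u = F) or (s = T, q = T, u = T), and (s ∧ u) ⇒ q holds there. If s is false, (s ∧ u) ⇒ q reduces to true regardless of the other variables. Either way (s ∧ u) ⇒ q holds.

(⇐) This fails. Under s = F, q = F, u = F, the left side is false but the right side is true.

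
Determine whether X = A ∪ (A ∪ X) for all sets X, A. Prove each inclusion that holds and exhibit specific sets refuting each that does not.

(⊆) holds; (⊇) fails.

(⊇) This inclusion fails. Take X = ∅, A = {1}; then 1 ∈ A ∪ (A ∪ X) but 1 ∉ X.

(⊆) Let x ∈ X. Then either x ∈ X and x ∉ A; or x ∈ X ∩ A. In each case x ∈ A ∪ (A ∪ X), so X ⊆ A ∪ (A ∪ X).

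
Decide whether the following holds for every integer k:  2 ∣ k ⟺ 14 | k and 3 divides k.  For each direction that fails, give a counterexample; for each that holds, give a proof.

Not equivalent: only (⇐) holds.

[⇒] This fails: take k = 2. Certainly 2 ∣ 2, but 14 ∤ 2.

[⇐] Suppose 14 ∣ k and 3 ∣ k. Any common multiple of 14 and 3 is a multiple of their lcm; here gcd(14, 3) = 1, so lcm(14, 3) = 14·3 = 42, so 42 ∣ k. Since 2 ∣ 42, it follows that 2 ∣ k.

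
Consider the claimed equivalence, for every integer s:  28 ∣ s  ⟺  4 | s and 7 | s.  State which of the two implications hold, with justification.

Both directions hold; the statement is true.

[⇒] If 28 ∣ s, write s = 28q. Since 28 = 7·4, s = 4·(7q), so 4 ∣ s; and since 28 = 4·7, s = 7·(4q), so 7 ∣ s.

[⇐] Suppose 4 ∣ s and 7 ∣ s. Any common multiple of 4 and 7 is a multiple of their lcm; here gcd(4, 7) = 1, so lcm(4, 7) = 4·7 = 28, so 28 ∣ s.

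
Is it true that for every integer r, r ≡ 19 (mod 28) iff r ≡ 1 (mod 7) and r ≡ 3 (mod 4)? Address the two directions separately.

(⇒) fails and (⇐) fails.

(⇒) This fails: r = 19 gives 19 ≡ 19 (mod 28) but 19 ≡ 5 (mod 7), so the conjunction on the right does not hold.

(⇐) This fails: r = 15 satisfies both congruences on the right (15 ≡ 1 mod 7 and 15 ≡ 3 mod 4) yet 15 ≡ 15 (mod 28), not 19.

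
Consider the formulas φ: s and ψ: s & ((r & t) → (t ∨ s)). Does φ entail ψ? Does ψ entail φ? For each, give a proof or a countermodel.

[⇒] Assume the antecedent. If s is true, s & ((r & t) → (t ∨ s)) reduces to true regardless of the other variables. If s is false, the antecedent cannot hold. Either way s & ((r & t) → (t ∨ s)) holds.

[⇐] Assume the antecedent. If s is true, s reduces to true regardless of the other variables. If s is false, the antecedent cannot hold. Either way s holds.

Equivalent; both directions hold.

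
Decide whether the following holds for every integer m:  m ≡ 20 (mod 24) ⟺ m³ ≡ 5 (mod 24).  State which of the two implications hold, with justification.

Both directions fail.

[⇒] This fails: take m = 20. Then 20 ≡ 20 (mod 24), but 20³ = 8000 ≡ 8 (mod 24), not 5.

[⇐] This fails: take m = 5. Then 5³ = 125 ≡ 5 (mod 24), yet 5 ≡ 5 (mod 24), not 20.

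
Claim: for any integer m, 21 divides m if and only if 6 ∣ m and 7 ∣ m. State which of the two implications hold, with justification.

Only the reverse direction holds.

(⟹) This fails: take m = 21. Certainly 21 ∣ 21, but 6 ∤ 21.

(⟸) Suppose 6 ∣ m and 7 ∣ m. Any common multiple of 6 and 7 is a multiple of their lcm; here gcd(6, 7) = 1, so lcm(6, 7) = 6·7 = 42, so 42 ∣ m. Since 21 ∣ 42, it follows that 21 ∣ m.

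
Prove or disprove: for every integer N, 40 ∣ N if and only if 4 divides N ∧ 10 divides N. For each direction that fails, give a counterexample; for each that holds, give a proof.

(⇒) If 40 ∣ N, write N = 40q. Since 40 = 10·4, N = 4·(10q), so 4 ∣ N; and since 40 = 4·10, N = 10·(4q), so 10 ∣ N.

(⇐) This fails: take N = 20. Both 4 ∣ 20 and 10 ∣ 20, yet 20 is not a multiple of 40 (since 20 = 0·40 + 20), so 40 ∤ 20.

Only the forward direction holds.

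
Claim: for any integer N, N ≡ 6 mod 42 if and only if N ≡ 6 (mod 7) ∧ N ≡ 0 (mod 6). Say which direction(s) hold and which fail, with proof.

Forward direction. Suppose N ≡ 6 (mod 42); write N = 42j + 6. Since 7 ∣ 42, reducing mod 7 gives N ≡ 6 (mod 7); since 6 ∣ 42, reducing mod 6 gives N ≡ 6 ≡ 0 (mod 6).

Converse. If N ≡ 6 (mod 7) and N ≡ 0 (mod 6), then by the Chinese remainder theorem N ≡ 6 (mod 42). This is exactly N ≡ 6 (mod 42).

Both directions hold; the statement is true.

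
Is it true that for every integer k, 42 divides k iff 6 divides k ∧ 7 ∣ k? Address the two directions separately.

Both directions hold; the statement is true.

(⇒) If 42 ∣ k, write k = 42q. Since 42 = 7·6, k = 6·(7q), so 6 ∣ k; and since 42 = 6·7, k = 7·(6q), so 7 ∣ k.

(⇐) Suppose 6 ∣ k and 7 ∣ k. Any common multiple of 6 and 7 is a multiple of their lcm; here gcd(6, 7) = 1, so lcm(6, 7) = 6·7 = 42, so 42 ∣ k.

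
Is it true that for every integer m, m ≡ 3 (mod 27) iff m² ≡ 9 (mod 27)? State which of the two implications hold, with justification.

(→) Suppose m ≡ 3 (mod 27). Write m = 27j + 3. Then (27j + 3)² = 729j² + 162j + 9 = 27(27j² + 6j) + 9, so m² ≡ 9 (mod 27).

(←) This fails: take m = 6. Then 6² = 36 ≡ 9 (mod 27), yet 6 ≡ 6 (mod 27), not 3.

(⇒) holds; (⇐) fails.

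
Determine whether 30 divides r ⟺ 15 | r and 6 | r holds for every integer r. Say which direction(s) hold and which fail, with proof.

Forward direction. If 30 ∣ r, write r = 30q. Since 30 = 2·15, r = 15·(2q), so 15 ∣ r; and since 30 = 5·6, r = 6·(5q), so 6 ∣ r.

Converse. Suppose 15 ∣ r and 6 ∣ r. Any common multiple of 15 and 6 is a multiple of their lcm; here lcm(15, 6) = 15·6/gcd(15, 6) = 90/3 = 30, so 30 ∣ r.

Both directions hold; the statement is true.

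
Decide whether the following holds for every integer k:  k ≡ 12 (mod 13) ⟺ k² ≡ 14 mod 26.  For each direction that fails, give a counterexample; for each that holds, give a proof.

(→) This fails: take k = 25. Then 25 ≡ 12 (mod 13), but 25² = 625 ≡ 1 (mod 26), not 14.

(←) This fails: take k = 14. Then 14² = 196 ≡ 14 (mod 26), yet 14 ≡ 1 (mod 13), not 12.

(⇒) fails and (⇐) fails.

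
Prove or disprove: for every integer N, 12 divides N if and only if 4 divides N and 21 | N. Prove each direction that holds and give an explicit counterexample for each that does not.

Not equivalent: only (⇐) holds.

(→) This fails: take N = 12. Certainly 12 ∣ 12, but 21 ∤ 12.

(←) Suppose 4 ∣ N and 21 ∣ N. Any common multiple of 4 and 21 is a multiple of their lcm; here gcd(4, 21) = 1, so lcm(4, 21) = 4·21 = 84, so 84 ∣ N. Since 12 ∣ 84, it follows that 12 ∣ N.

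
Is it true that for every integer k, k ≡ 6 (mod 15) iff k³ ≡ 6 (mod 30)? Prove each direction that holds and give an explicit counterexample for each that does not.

Only the converse holds.

Forward direction. This fails: take k = 21. Then 21 ≡ 6 (mod 15), but 21³ = 9261 ≡ 21 (mod 30), not 6.

Converse. The residues r modulo 30 with r³ ≡ 6 (mod 30) are exactly {6}, and each is ≡ 6 (mod 15).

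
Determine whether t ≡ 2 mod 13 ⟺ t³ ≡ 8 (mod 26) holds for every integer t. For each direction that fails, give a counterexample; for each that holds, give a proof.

(→) This fails: take t = 15. Then 15 ≡ 2 (mod 13), but 15³ = 3375 ≡ 21 (mod 26), not 8.

(←) This fails: take t = 6. Then 6³ = 216 ≡ 8 (mod 26), yet 6 ≡ 6 (mod 13), not 2.

(⇒) fails and (⇐) fails.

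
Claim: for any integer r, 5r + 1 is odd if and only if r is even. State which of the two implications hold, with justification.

(⟹) Suppose 5r + 1 is odd. Since 5 is odd, 5r and r have the same parity, so 5r + 1 ≡ r + 1 (mod 2). As 1 is odd, 5r + 1 is odd exactly when r is even. Thus r is even.

(⟸) Conversely, suppose r is even; write r = 2j. Then 5r + 1 = 5·(2j) + 1 = 2·5j + 1, which is odd.

Both directions hold; the statement is true.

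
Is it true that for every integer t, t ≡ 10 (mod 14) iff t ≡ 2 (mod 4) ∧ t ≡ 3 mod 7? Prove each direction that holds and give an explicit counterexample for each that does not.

(⇒) This fails: t = 24 gives 24 ≡ 10 (mod 14) but 24 ≡ 0 (mod 4), so the conjunction on the right does not hold.

(⇐) Conversely, if t ≡ 2 (mod 4) and t ≡ 3 (mod 7), then by the Chinese remainder theorem t ≡ 10 (mod 28). Since 10 ≡ 10 (mod 14) and 14 ∣ 28, we get t ≡ 10 (mod 14).

The forward direction fails; the converse holds.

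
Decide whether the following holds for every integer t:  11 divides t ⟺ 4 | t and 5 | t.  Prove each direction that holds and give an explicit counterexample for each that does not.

Neither direction holds.

(⟹) This fails: take t = 11. Certainly 11 ∣ 11, but 4 ∤ 11.

(⟸) This fails: take t = 20. Both 4 ∣ 20 and 5 ∣ 20, yet 20 is not a multiple of 11 (since 20 = 1·11 + 9), so 11 ∤ 20.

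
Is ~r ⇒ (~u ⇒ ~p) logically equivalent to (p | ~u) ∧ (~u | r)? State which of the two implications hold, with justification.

(⟹) This fails. Under u = T, p = F, r = F, the left side is true but the right side is false.

(⟸) This fails. Under u = F, p = T, r = F, the left side is false but the right side is true.

(⇒) fails and (⇐) fails.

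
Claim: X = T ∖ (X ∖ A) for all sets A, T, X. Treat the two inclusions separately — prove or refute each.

Neither inclusion holds.

Forward inclusion. This inclusion fails. Take A = ∅, T = ∅, X = {1}; then 1 ∈ X but 1 ∉ T ∖ (X ∖ A).

Reverse inclusion. This inclusion fails. Take A = ∅, T = {1}, X = ∅; then 1 ∈ T ∖ (X ∖ A) but 1 ∉ X.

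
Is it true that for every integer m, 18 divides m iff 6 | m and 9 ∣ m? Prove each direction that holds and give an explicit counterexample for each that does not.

(→) If 18 ∣ m, write m = 18q. Since 18 = 3·6, m = 6·(3q), so 6 ∣ m; and since 18 = 2·9, m = 9·(2q), so 9 ∣ m.

(←) Suppose 6 ∣ m and 9 ∣ m. Any common multiple of 6 and 9 is a multiple of their lcm; here lcm(6, 9) = 6·9/gcd(6, 9) = 54/3 = 18, so 18 ∣ m.

The biconditional holds.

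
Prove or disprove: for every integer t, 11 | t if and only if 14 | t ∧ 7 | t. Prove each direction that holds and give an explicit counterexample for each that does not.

(⇒) This fails: take t = 11. Certainly 11 ∣ 11, but 14 ∤ 11.

(⇐) This fails: take t = 14. Both 14 ∣ 14 and 7 ∣ 14, yet 14 is not a multiple of 11 (since 14 = 1·11 + 3), so 11 ∤ 14.

Neither direction holds.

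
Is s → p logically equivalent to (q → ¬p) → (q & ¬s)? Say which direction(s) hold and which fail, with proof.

[⇒] This fails. Under q = F, p = F, s = F, the left side is true but the right side is false.

[⇐] Assume the antecedent. If p is true, s → p reduces to true regardless of the other variables. If p is false, the antecedent forces (q = T, p = F, s = F), and s → p holds there. Either way s → p holds.

Not equivalent: only (⇐) holds.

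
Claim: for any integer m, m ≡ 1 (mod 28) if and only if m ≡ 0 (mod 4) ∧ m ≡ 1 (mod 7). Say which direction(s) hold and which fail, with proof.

(⇒) fails and (⇐) fails.

(⟹) This fails: m = 1 gives 1 ≡ 1 (mod 28) but 1 ≡ 1 (mod 4), so the conjunction on the right does not hold.

(⟸) This fails: m = 8 satisfies both congruences on the right (8 ≡ 0 mod 4 and 8 ≡ 1 mod 7) yet 8 ≡ 8 (mod 28), not 1.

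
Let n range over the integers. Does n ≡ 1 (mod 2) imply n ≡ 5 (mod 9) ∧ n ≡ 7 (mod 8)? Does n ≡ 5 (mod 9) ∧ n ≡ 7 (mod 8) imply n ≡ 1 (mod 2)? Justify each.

(→) This fails: n = 1 gives 1 ≡ 1 (mod 2) but 1 ≡ 1 (mod 9), so the conjunction on the right does not hold.

(←) Conversely, if n ≡ 5 (mod 9) and n ≡ 7 (mod 8), then by the Chinese remainder theorem n ≡ 23 (mod 72). Since 23 ≡ 1 (mod 2) and 2 ∣ 72, we get n ≡ 1 (mod 2).

Only the converse holds.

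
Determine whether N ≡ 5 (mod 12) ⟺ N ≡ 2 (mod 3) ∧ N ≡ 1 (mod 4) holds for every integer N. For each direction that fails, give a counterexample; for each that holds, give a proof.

Both implications hold.

[⇒] Suppose N ≡ 5 (mod 12); write N = 12j + 5. Since 3 ∣ 12, reducing mod 3 gives N ≡ 5 ≡ 2 (mod 3); since 4 ∣ 12, reducing mod 4 gives N ≡ 5 ≡ 1 (mod 4).

[⇐] Conversely, if N ≡ 2 (mod 3) and N ≡ 1 (mod 4), then by the Chinese remainder theorem N ≡ 5 (mod 12). This is exactly N ≡ 5 (mod 12).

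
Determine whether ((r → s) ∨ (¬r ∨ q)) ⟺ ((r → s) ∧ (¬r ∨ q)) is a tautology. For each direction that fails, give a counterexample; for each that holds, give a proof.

(⇒) This fails. Under q = T, r = T, s = F, the left side is true but the right side is false.

(⇐) Assume the antecedent. If q is true, (r → s) ∨ (¬r ∨ q) reduces to true regardless of the other variables. If q is false, the antecedent forces (q = F, r = F, s = F) or (q = F, r = F, s = T), and (r → s) ∨ (¬r ∨ q) holds there. Either way (r → s) ∨ (¬r ∨ q) holds.

Only the reverse direction holds.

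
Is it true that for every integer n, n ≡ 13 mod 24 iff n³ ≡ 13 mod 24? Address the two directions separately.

(⟹) Suppose n ≡ 13 mod 24. Write n = 24j + 13. Then (24j + 13)³ = 13824j³ + 22464j² + 12168j + 2197 = 24(576j³ + 936j² + 507j + 91) + 13, so n³ ≡ 13 (mod 24).

(⟸) Conversely, suppose n³ ≡ 13 (mod 24). The only residue r in {0, …, 23} with r³ ≡ 13 (mod 24) is r = 13, so n ≡ 13 (mod 24).

The biconditional holds.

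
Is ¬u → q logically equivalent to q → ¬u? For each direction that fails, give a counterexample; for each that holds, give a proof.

Both directions fail.

(⇒) This fails. Under u = T, q = T, the left side is true but the right side is false.

(⇐) This fails. Under u = F, q = F, the left side is false but the right side is true.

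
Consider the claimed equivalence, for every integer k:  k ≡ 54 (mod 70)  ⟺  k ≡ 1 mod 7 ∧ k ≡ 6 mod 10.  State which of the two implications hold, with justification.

[⇒] This fails: k = 54 gives 54 ≡ 54 (mod 70) but 54 ≡ 5 (mod 7), so the conjunction on the right does not hold.

[⇐] This fails: k = 36 satisfies both congruences on the right (36 ≡ 1 mod 7 and 36 ≡ 6 mod 10) yet 36 ≡ 36 (mod 70), not 54.

Both directions fail.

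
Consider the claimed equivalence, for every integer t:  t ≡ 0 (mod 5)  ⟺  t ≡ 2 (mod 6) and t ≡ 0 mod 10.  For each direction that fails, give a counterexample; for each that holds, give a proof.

Not equivalent: only (⇐) holds.

(←) If t ≡ 2 (mod 6) and t ≡ 0 (mod 10), then by the Chinese remainder theorem t ≡ 20 (mod 30). Since 20 ≡ 0 (mod 5) and 5 ∣ 30, we get t ≡ 0 (mod 5).

(→) This fails: t = 0 gives 0 ≡ 0 (mod 5) but 0 ≡ 0 (mod 6), so the conjunction on the right does not hold.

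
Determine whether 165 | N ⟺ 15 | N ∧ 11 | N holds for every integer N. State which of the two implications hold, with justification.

[⇒] If 165 ∣ N, write N = 165q. Since 165 = 11·15, N = 15·(11q), so 15 ∣ N; and since 165 = 15·11, N = 11·(15q), so 11 ∣ N.

[⇐] Suppose 15 ∣ N and 11 ∣ N. Any common multiple of 15 and 11 is a multiple of their lcm; here gcd(15, 11) = 1, so lcm(15, 11) = 15·11 = 165, so 165 ∣ N.

The biconditional holds.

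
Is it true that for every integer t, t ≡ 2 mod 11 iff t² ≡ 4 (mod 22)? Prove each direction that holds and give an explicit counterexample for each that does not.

(⟹) This fails: take t = 13. Then 13 ≡ 2 (mod 11), but 13² = 169 ≡ 15 (mod 22), not 4.

(⟸) This fails: take t = 20. Then 20² = 400 ≡ 4 (mod 22), yet 20 ≡ 9 (mod 11), not 2.

Both directions fail.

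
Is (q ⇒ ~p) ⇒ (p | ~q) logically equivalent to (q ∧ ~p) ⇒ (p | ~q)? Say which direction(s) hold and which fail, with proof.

(⇐) Assume the antecedent. If p is true, (q ⇒ ~p) ⇒ (p | ~q) reduces to true regardless of the other variables. If p is false, the antecedent forces (p = F, q = F), and (q ⇒ ~p) ⇒ (p | ~q) holds there. Either way (q ⇒ ~p) ⇒ (p | ~q) holds.

(⇒) Assume the antecedent. If p is true, (q ∧ ~p) ⇒ (p | ~q) reduces to true regardless of the other variables. If p is false, the antecedent forces (p = F, q = F), and (q ∧ ~p) ⇒ (p | ~q) holds there. Either way (q ∧ ~p) ⇒ (p | ~q) holds.

The biconditional holds.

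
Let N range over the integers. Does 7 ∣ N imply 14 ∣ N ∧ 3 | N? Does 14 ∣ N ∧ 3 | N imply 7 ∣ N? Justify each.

(⇒) This fails: take N = 7. Certainly 7 ∣ 7, but 14 ∤ 7.

(⇐) Suppose 14 ∣ N and 3 ∣ N. Any common multiple of 14 and 3 is a multiple of their lcm; here gcd(14, 3) = 1, so lcm(14, 3) = 14·3 = 42, so 42 ∣ N. Since 7 ∣ 42, it follows that 7 ∣ N.

Not equivalent: only (⇐) holds.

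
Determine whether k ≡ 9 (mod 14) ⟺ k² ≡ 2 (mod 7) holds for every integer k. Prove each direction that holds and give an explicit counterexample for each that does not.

Neither direction holds.

(→) This fails: take k = 9. Then 9 ≡ 9 (mod 14), but 9² = 81 ≡ 4 (mod 7), not 2.

(←) This fails: take k = 3. Then 3² = 9 ≡ 2 (mod 7), yet 3 ≡ 3 (mod 14), not 9.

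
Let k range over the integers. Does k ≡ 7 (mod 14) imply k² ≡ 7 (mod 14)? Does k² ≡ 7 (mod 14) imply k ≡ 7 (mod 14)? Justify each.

(→) Suppose k ≡ 7 (mod 14). Write k = 14j + 7. Then (14j + 7)² = 196j² + 196j + 49 = 14(14j² + 14j + 3) + 7, so k² ≡ 7 (mod 14).

(←) Conversely, suppose k² ≡ 7 (mod 14). The only residue r in {0, …, 13} with r² ≡ 7 (mod 14) is r = 7, so k ≡ 7 (mod 14).

Equivalent; both directions hold.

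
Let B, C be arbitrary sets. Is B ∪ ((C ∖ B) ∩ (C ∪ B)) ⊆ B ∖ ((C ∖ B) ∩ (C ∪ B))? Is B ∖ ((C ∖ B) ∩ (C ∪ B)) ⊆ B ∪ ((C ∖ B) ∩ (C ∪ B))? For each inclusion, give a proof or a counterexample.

(⊇) Let x ∈ B ∖ ((C ∖ B) ∩ (C ∪ B)). Then either x ∈ B and x ∉ C; or x ∈ B ∩ C. In each case x ∈ B ∪ ((C ∖ B) ∩ (C ∪ B)), so B ∖ ((C ∖ B) ∩ (C ∪ B)) ⊆ B ∪ ((C ∖ B) ∩ (C ∪ B)).

(⊆) This inclusion fails. Take B = ∅, C = {1}; then 1 ∈ B ∪ ((C ∖ B) ∩ (C ∪ B)) but 1 ∉ B ∖ ((C ∖ B) ∩ (C ∪ B)).

(⊆) fails; (⊇) holds.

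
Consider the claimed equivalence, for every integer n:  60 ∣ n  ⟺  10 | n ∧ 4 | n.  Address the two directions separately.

(⟸) This fails: take n = 20. Both 10 ∣ 20 and 4 ∣ 20, yet 20 is not a multiple of 60 (since 20 = 0·60 + 20), so 60 ∤ 20.

(⟹) If 60 ∣ n, write n = 60q. Since 60 = 6·10, n = 10·(6q), so 10 ∣ n; and since 60 = 15·4, n = 4·(15q), so 4 ∣ n.

Not equivalent: only (⇒) holds.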